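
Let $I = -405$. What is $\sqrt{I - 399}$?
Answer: $2 i \sqrt{201} \approx 28.355 i$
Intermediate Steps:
$\sqrt{I - 399} = \sqrt{-405 - 399} = \sqrt{-804} = 2 i \sqrt{201}$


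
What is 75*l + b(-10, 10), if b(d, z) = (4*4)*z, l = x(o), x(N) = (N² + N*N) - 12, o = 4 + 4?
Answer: 8860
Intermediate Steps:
o = 8
x(N) = -12 + 2*N² (x(N) = (N² + N²) - 12 = 2*N² - 12 = -12 + 2*N²)
l = 116 (l = -12 + 2*8² = -12 + 2*64 = -12 + 128 = 116)
b(d, z) = 16*z
75*l + b(-10, 10) = 75*116 + 16*10 = 8700 + 160 = 8860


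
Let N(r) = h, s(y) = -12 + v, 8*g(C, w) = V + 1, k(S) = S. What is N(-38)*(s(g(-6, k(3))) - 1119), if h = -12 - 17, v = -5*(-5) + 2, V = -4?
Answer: 32016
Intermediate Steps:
v = 27 (v = 25 + 2 = 27)
g(C, w) = -3/8 (g(C, w) = (-4 + 1)/8 = (⅛)*(-3) = -3/8)
s(y) = 15 (s(y) = -12 + 27 = 15)
h = -29
N(r) = -29
N(-38)*(s(g(-6, k(3))) - 1119) = -29*(15 - 1119) = -29*(-1104) = 32016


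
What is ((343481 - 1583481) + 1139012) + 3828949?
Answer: 3727961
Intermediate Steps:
((343481 - 1583481) + 1139012) + 3828949 = (-1240000 + 1139012) + 3828949 = -100988 + 3828949 = 3727961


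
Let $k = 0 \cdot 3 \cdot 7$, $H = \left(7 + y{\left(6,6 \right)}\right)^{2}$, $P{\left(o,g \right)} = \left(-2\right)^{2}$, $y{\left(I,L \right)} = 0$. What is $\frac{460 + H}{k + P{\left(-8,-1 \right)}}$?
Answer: $\frac{509}{4} \approx 127.25$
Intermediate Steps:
$P{\left(o,g \right)} = 4$
$H = 49$ ($H = \left(7 + 0\right)^{2} = 7^{2} = 49$)
$k = 0$ ($k = 0 \cdot 7 = 0$)
$\frac{460 + H}{k + P{\left(-8,-1 \right)}} = \frac{460 + 49}{0 + 4} = \frac{509}{4}$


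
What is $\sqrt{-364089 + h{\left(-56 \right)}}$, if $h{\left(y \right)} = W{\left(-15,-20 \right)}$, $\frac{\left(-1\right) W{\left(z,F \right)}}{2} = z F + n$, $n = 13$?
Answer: $i \sqrt{364715} \approx 603.92 i$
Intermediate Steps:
$W{\left(z,F \right)} = -26 - 2 F z$ ($W{\left(z,F \right)} = - 2 \left(z F + 13\right) = - 2 \left(F z + 13\right) = - 2 \left(13 + F z\right) = -26 - 2 F z$)
$h{\left(y \right)} = -626$ ($h{\left(y \right)} = -26 - \left(-40\right) \left(-15\right) = -26 - 600 = -626$)
$\sqrt{-364089 + h{\left(-56 \right)}} = \sqrt{-364089 - 626} = \sqrt{-364715} = i \sqrt{364715}$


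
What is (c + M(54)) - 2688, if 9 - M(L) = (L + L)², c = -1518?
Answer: -15861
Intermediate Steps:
M(L) = 9 - 4*L² (M(L) = 9 - (L + L)² = 9 - (2*L)² = 9 - 4*L²)
(c + M(54)) - 2688 = (-1518 + (9 - 4*54²)) - 2688 = (-1518 + (9 - 4*2916)) - 2688 = (-1518 + (9 - 11664)) - 2688 = (-1518 - 11655) - 2688 = -13173 - 2688 = -15861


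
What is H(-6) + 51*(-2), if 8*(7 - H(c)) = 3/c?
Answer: -1519/16 ≈ -94.938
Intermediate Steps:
H(c) = 7 - 3/(8*c)
H(-6) + 51*(-2) = (7 - 3/8/(-6)) + 51*(-2) = (7 - 3/8*(-1/6)) - 102 = (7 + 1/16) - 102 = 113/16 - 102 = -1519/16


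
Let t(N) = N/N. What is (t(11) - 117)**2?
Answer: 13456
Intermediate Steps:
t(N) = 1
(t(11) - 117)**2 = (1 - 117)**2 = (-116)**2 = 13456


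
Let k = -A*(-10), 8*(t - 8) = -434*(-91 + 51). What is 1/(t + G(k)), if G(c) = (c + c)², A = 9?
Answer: 1/34578 ≈ 2.8920e-5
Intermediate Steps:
t = 2178 (t = 8 + (-434*(-91 + 51))/8 = 8 + (-434*(-40))/8 = 8 + (⅛)*17360 = 8 + 2170 = 2178)
k = 90 (k = -1*9*(-10) = -9*(-10) = 90)
G(c) = 4*c² (G(c) = (2*c)² = 4*c²)
1/(t + G(k)) = 1/(2178 + 4*90²) = 1/(2178 + 4*8100) = 1/(2178 + 32400) = 1/34578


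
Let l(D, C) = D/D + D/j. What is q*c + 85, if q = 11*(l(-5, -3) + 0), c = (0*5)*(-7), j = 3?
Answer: 85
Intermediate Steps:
l(D, C) = 1 + D/3 (l(D, C) = D/D + D/3 = 1 + D*(1/3) = 1 + D/3)
c = 0 (c = 0*(-7) = 0)
q = -22/3 (q = 11*((1 + (1/3)*(-5)) + 0) = 11*((1 - 5/3) + 0) = 11*(-2/3 + 0) = 11*(-2/3) = -22/3 ≈ -7.3333)
q*c + 85 = -22/3*0 + 85 = 0 + 85 = 85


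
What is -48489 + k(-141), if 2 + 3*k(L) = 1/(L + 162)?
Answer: -3054848/63 ≈ -48490.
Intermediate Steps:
k(L) = -⅔ + 1/(3*(162 + L)) (k(L) = -⅔ + 1/(3*(L + 162)) = -⅔ + 1/(3*(162 + L)))
-48489 + k(-141) = -48489 + (-323 - 2*(-141))/(3*(162 - 141)) = -48489 + (⅓)*(-323 + 282)/21 = -48489 + (⅓)*(1/21)*(-41) = -48489 - 41/63 = -3054848/63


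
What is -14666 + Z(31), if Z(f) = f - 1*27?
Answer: -14662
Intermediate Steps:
Z(f) = -27 + f (Z(f) = f - 27 = -27 + f)
-14666 + Z(31) = -14666 + (-27 + 31) = -14666 + 4 = -14662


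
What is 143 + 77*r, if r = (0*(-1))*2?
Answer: 143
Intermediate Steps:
r = 0 (r = 0*2 = 0)
143 + 77*r = 143 + 77*0 = 143 + 0 = 143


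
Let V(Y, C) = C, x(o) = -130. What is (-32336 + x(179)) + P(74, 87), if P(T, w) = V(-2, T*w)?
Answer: -26028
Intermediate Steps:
P(T, w) = T*w
(-32336 + x(179)) + P(74, 87) = (-32336 - 130) + 74*87 = -32466 + 6438 = -26028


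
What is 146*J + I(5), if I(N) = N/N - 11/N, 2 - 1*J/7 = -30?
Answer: 163514/5 ≈ 32703.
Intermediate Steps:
J = 224 (J = 14 - 7*(-30) = 14 + 210 = 224)
I(N) = 1 - 11/N
146*J + I(5) = 146*224 + (-11 + 5)/5 = 32704 + (⅕)*(-6) = 32704 - 6/5 = 163514/5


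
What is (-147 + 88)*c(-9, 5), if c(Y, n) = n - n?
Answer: 0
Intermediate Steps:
c(Y, n) = 0
(-147 + 88)*c(-9, 5) = (-147 + 88)*0 = -59*0 = 0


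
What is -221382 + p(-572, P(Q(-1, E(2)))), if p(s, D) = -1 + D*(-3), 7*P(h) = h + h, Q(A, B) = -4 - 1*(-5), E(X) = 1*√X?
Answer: -1549687/7 ≈ -2.2138e+5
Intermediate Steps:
E(X) = √X
Q(A, B) = 1 (Q(A, B) = -4 + 5 = 1)
P(h) = 2*h/7 (P(h) = (h + h)/7 = (2*h)/7 = 2*h/7)
p(s, D) = -1 - 3*D
-221382 + p(-572, P(Q(-1, E(2)))) = -221382 + (-1 - 6/7) = -221382 - 13/7 = -1549687/7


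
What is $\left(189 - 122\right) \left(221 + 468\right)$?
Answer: $46163$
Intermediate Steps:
$\left(189 - 122\right) \left(221 + 468\right) = 67 \cdot 689 = 46163$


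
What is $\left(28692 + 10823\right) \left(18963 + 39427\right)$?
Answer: $2307280850$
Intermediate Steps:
$\left(28692 + 10823\right) \left(18963 + 39427\right) = 39515 \cdot 58390 = 2307280850$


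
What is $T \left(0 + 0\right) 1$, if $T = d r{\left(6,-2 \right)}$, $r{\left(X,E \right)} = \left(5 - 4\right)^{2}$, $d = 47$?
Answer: $0$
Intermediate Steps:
$r{\left(X,E \right)} = 1$ ($r{\left(X,E \right)} = 1^{2} = 1$)
$T = 47$ ($T = 47 \cdot 1 = 47$)
$T \left(0 + 0\right) 1 = 47 \left(0 + 0\right) 1 = 47 \cdot 0 \cdot 1 = 47 \cdot 0 = 0$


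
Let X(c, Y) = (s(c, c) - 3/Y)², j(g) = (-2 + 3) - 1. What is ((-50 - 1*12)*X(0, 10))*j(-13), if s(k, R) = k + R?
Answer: 0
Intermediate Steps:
s(k, R) = R + k
j(g) = 0 (j(g) = 1 - 1 = 0)
X(c, Y) = (-3/Y + 2*c)² (X(c, Y) = ((c + c) - 3/Y)² = (2*c - 3/Y)² = (-3/Y + 2*c)²)
((-50 - 1*12)*X(0, 10))*j(-13) = ((-50 - 1*12)*((-3 + 2*10*0)²/10²))*0 = ((-50 - 12)*((-3 + 0)²/100))*0 = -31*(-3)²/50*0 = -31*9/50*0 = -62*9/100*0 = -279/50*0 = 0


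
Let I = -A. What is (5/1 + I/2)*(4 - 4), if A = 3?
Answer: 0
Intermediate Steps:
I = -3 (I = -1*3 = -3)
(5/1 + I/2)*(4 - 4) = (5/1 - 3/2)*(4 - 4) = (5*1 - 3*½)*0 = (5 - 3/2)*0 = (7/2)*0 = 0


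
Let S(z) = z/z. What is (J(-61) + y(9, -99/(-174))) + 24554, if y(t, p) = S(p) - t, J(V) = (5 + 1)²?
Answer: 24582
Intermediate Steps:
J(V) = 36 (J(V) = 6² = 36)
S(z) = 1
y(t, p) = 1 - t
(J(-61) + y(9, -99/(-174))) + 24554 = (36 + (1 - 1*9)) + 24554 = (36 + (1 - 9)) + 24554 = (36 - 8) + 24554 = 28 + 24554 = 24582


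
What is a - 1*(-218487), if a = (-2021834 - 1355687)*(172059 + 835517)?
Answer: -3403108880609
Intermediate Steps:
a = -3403109099096 (a = -3377521*1007576 = -3403109099096)
a - 1*(-218487) = -3403109099096 - 1*(-218487) = -3403109099096 + 218487 = -3403108880609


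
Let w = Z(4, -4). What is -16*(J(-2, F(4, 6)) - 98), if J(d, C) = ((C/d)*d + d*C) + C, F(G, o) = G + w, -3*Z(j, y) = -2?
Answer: 1568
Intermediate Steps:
Z(j, y) = 2/3 (Z(j, y) = -1/3*(-2) = 2/3)
w = 2/3 ≈ 0.66667
F(G, o) = 2/3 + G (F(G, o) = G + 2/3 = 2/3 + G)
J(d, C) = 2*C + C*d (J(d, C) = (C + C*d) + C = 2*C + C*d)
-16*(J(-2, F(4, 6)) - 98) = -16*((2/3 + 4)*(2 - 2) - 98) = -16*((14/3)*0 - 98) = -16*(0 - 98) = -16*(-98) = 1568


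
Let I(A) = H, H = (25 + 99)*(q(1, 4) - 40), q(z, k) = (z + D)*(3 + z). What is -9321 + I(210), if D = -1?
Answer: -14281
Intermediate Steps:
q(z, k) = (-1 + z)*(3 + z) (q(z, k) = (z - 1)*(3 + z) = (-1 + z)*(3 + z))
H = -4960 (H = (25 + 99)*((-3 + 1² + 2*1) - 40) = 124*((-3 + 1 + 2) - 40) = 124*(0 - 40) = 124*(-40) = -4960)
I(A) = -4960
-9321 + I(210) = -9321 - 4960 = -14281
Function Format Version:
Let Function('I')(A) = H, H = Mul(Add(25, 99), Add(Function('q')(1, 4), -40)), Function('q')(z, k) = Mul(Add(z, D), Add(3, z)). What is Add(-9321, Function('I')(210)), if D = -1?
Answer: -14281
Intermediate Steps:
Function('q')(z, k) = Mul(Add(-1, z), Add(3, z)) (Function('q')(z, k) = Mul(Add(z, -1), Add(3, z)) = Mul(Add(-1, z), Add(3, z)))
H = -4960 (H = Mul(Add(25, 99), Add(Add(-3, Pow(1, 2), Mul(2, 1)), -40)) = Mul(124, Add(Add(-3, 1, 2), -40)) = Mul(124, Add(0, -40)) = Mul(124, -40) = -4960)
Function('I')(A) = -4960
Add(-9321, Function('I')(210)) = Add(-9321, -4960) = -14281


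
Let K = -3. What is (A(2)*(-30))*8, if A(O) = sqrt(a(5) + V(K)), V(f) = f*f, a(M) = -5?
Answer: -480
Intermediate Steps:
V(f) = f**2
A(O) = 2 (A(O) = sqrt(-5 + (-3)**2) = sqrt(-5 + 9) = sqrt(4) = 2)
(A(2)*(-30))*8 = (2*(-30))*8 = -60*8 = -480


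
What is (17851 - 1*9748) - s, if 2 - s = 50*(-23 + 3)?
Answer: 7101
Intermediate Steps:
s = 1002 (s = 2 - 50*(-23 + 3) = 2 - 50*(-20) = 2 - 1*(-1000) = 2 + 1000 = 1002)
(17851 - 1*9748) - s = (17851 - 1*9748) - 1*1002 = (17851 - 9748) - 1002 = 8103 - 1002 = 7101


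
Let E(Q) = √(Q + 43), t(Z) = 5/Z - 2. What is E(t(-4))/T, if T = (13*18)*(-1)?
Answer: -√159/468 ≈ -0.026943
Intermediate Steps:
t(Z) = -2 + 5/Z
T = -234 (T = 234*(-1) = -234)
E(Q) = √(43 + Q)
E(t(-4))/T = √(43 + (-2 + 5/(-4)))/(-234) = √(43 + (-2 + 5*(-¼)))*(-1/234) = √(43 + (-2 - 5/4))*(-1/234) = √(43 - 13/4)*(-1/234) = √(159/4)*(-1/234) = (√159/2)*(-1/234) = -√159/468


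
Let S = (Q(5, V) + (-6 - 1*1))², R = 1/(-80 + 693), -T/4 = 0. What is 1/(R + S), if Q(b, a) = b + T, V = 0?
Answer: 613/2453 ≈ 0.24990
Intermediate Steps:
T = 0 (T = -4*0 = 0)
Q(b, a) = b (Q(b, a) = b + 0 = b)
R = 1/613 ≈ 0.0016313
S = 4 (S = (5 + (-6 - 1*1))² = (5 + (-6 - 1))² = (5 - 7)² = (-2)² = 4)
1/(R + S) = 1/(1/613 + 4) = 1/(2453/613) = 613/2453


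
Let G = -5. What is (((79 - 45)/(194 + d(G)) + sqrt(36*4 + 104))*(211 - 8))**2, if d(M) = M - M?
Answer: 96170308689/9409 + 2802212*sqrt(62)/97 ≈ 1.0449e+7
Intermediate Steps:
d(M) = 0
(((79 - 45)/(194 + d(G)) + sqrt(36*4 + 104))*(211 - 8))**2 = (((79 - 45)/(194 + 0) + sqrt(36*4 + 104))*(211 - 8))**2 = ((34/194 + sqrt(144 + 104))*203)**2 = ((34*(1/194) + sqrt(248))*203)**2 = ((17/97 + 2*sqrt(62))*203)**2 = (3451/97 + 406*sqrt(62))**2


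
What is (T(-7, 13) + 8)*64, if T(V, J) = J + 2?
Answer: 1472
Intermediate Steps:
T(V, J) = 2 + J
(T(-7, 13) + 8)*64 = ((2 + 13) + 8)*64 = (15 + 8)*64 = 23*64 = 1472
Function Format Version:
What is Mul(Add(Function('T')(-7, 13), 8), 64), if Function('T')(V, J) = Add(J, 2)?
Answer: 1472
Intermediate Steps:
Function('T')(V, J) = Add(2, J)
Mul(Add(Function('T')(-7, 13), 8), 64) = Mul(Add(Add(2, 13), 8), 64) = Mul(Add(15, 8), 64) = Mul(23, 64) = 1472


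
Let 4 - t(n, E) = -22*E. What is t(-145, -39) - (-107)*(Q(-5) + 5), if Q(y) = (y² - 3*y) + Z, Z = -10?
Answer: 2891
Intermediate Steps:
Q(y) = -10 + y² - 3*y (Q(y) = (y² - 3*y) - 10 = -10 + y² - 3*y)
t(n, E) = 4 + 22*E (t(n, E) = 4 - (-22)*E = 4 + 22*E)
t(-145, -39) - (-107)*(Q(-5) + 5) = (4 + 22*(-39)) - (-107)*((-10 + (-5)² - 3*(-5)) + 5) = (4 - 858) - (-107)*((-10 + 25 + 15) + 5) = -854 - (-107)*(30 + 5) = -854 - (-107)*35 = -854 - 1*(-3745) = -854 + 3745 = 2891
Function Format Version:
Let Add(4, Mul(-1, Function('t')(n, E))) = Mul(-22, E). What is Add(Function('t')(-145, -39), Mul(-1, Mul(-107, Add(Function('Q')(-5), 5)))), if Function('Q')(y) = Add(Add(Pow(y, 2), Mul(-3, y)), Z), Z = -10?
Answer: 2891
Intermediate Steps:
Function('Q')(y) = Add(-10, Pow(y, 2), Mul(-3, y)) (Function('Q')(y) = Add(Add(Pow(y, 2), Mul(-3, y)), -10) = Add(-10, Pow(y, 2), Mul(-3, y)))
Function('t')(n, E) = Add(4, Mul(22, E)) (Function('t')(n, E) = Add(4, Mul(-1, Mul(-22, E))) = Add(4, Mul(22, E)))
Add(Function('t')(-145, -39), Mul(-1, Mul(-107, Add(Function('Q')(-5), 5)))) = Add(Add(4, Mul(22, -39)), Mul(-1, Mul(-107, Add(Add(-10, Pow(-5, 2), Mul(-3, -5)), 5)))) = Add(Add(4, -858), Mul(-1, Mul(-107, Add(Add(-10, 25, 15), 5)))) = Add(-854, Mul(-1, Mul(-107, Add(30, 5)))) = Add(-854, Mul(-1, Mul(-107, 35))) = Add(-854, Mul(-1, -3745)) = Add(-854, 3745) = 2891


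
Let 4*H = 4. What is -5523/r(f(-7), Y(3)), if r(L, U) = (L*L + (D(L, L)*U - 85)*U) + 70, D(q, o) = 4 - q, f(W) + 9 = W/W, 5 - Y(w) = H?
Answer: 789/2 ≈ 394.50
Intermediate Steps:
H = 1 (H = (¼)*4 = 1)
Y(w) = 4 (Y(w) = 5 - 1*1 = 5 - 1 = 4)
f(W) = -8 (f(W) = -9 + W/W = -9 + 1 = -8)
r(L, U) = 70 + L² + U*(-85 + U*(4 - L)) (r(L, U) = (L*L + ((4 - L)*U - 85)*U) + 70 = (L² + (U*(4 - L) - 85)*U) + 70 = (L² + (-85 + U*(4 - L))*U) + 70 = (L² + U*(-85 + U*(4 - L))) + 70 = 70 + L² + U*(-85 + U*(4 - L)))
-5523/r(f(-7), Y(3)) = -5523/(70 + (-8)² - 85*4 + 4²*(4 - 1*(-8))) = -5523/(70 + 64 - 340 + 16*(4 + 8)) = -5523/(70 + 64 - 340 + 16*12) = -5523/(70 + 64 - 340 + 192) = -5523/(-14) = -5523*(-1/14) = 789/2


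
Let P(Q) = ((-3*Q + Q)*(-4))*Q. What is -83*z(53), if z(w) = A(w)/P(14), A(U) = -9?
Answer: 747/1568 ≈ 0.47640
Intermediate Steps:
P(Q) = 8*Q² (P(Q) = (-2*Q*(-4))*Q = (8*Q)*Q = 8*Q²)
z(w) = -9/1568 (z(w) = -9/(8*14²) = -9/(8*196) = -9/1568)
-83*z(53) = -83*(-9/1568) = 747/1568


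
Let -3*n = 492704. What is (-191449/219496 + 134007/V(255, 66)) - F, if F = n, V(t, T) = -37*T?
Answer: 44000708014423/268004616 ≈ 1.6418e+5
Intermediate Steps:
n = -492704/3 (n = -⅓*492704 = -492704/3 ≈ -1.6423e+5)
F = -492704/3 ≈ -1.6423e+5
(-191449/219496 + 134007/V(255, 66)) - F = (-191449/219496 + 134007/((-37*66))) - 1*(-492704/3) = (-191449*1/219496 + 134007/(-2442)) + 492704/3 = (-191449/219496 + 134007*(-1/2442)) + 492704/3 = (-191449/219496 - 44669/814) + 492704/3 = -4980253155/89334872 + 492704/3 = 44000708014423/268004616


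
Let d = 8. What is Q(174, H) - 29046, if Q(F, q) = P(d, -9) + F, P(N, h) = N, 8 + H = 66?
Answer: -28864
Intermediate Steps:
H = 58 (H = -8 + 66 = 58)
Q(F, q) = 8 + F
Q(174, H) - 29046 = (8 + 174) - 29046 = 182 - 29046 = -28864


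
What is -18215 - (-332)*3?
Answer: -17219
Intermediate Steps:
-18215 - (-332)*3 = -18215 - 1*(-996) = -18215 + 996 = -17219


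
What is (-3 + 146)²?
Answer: 20449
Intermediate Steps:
(-3 + 146)² = 143² = 20449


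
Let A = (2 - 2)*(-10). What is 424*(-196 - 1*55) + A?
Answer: -106424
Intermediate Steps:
A = 0 (A = 0*(-10) = 0)
424*(-196 - 1*55) + A = 424*(-196 - 1*55) + 0 = 424*(-196 - 55) + 0 = 424*(-251) + 0 = -106424 + 0 = -106424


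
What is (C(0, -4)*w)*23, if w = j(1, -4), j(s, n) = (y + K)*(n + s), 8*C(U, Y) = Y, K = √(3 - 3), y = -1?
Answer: -69/2 ≈ -34.500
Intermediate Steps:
K = 0 (K = √0 = 0)
C(U, Y) = Y/8
j(s, n) = -n - s (j(s, n) = (-1 + 0)*(n + s) = -(n + s) = -n - s)
w = 3 (w = -1*(-4) - 1*1 = 4 - 1 = 3)
(C(0, -4)*w)*23 = (((⅛)*(-4))*3)*23 = -½*3*23 = -3/2*23 = -69/2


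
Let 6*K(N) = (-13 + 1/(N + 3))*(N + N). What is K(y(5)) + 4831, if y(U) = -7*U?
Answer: 159457/32 ≈ 4983.0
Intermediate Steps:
K(N) = N*(-13 + 1/(3 + N))/3 (K(N) = ((-13 + 1/(N + 3))*(N + N))/6 = ((-13 + 1/(3 + N))*(2*N))/6 = (2*N*(-13 + 1/(3 + N)))/6 = N*(-13 + 1/(3 + N))/3)
K(y(5)) + 4831 = -(-7*5)*(38 + 13*(-7*5))/(9 + 3*(-7*5)) + 4831 = -1*(-35)*(38 + 13*(-35))/(9 + 3*(-35)) + 4831 = -1*(-35)*(38 - 455)/(9 - 105) + 4831 = -1*(-35)*(-417)/(-96) + 4831 = -1*(-35)*(-1/96)*(-417) + 4831 = 4865/32 + 4831 = 159457/32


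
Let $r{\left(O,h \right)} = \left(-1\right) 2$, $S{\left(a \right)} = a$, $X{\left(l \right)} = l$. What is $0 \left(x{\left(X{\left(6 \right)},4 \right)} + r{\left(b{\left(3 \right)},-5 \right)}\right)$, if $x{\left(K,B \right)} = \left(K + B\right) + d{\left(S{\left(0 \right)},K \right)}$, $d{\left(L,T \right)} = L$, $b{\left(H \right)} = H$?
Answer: $0$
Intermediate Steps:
$r{\left(O,h \right)} = -2$
$x{\left(K,B \right)} = B + K$ ($x{\left(K,B \right)} = \left(K + B\right) + 0 = \left(B + K\right) + 0 = B + K$)
$0 \left(x{\left(X{\left(6 \right)},4 \right)} + r{\left(b{\left(3 \right)},-5 \right)}\right) = 0 \left(\left(4 + 6\right) - 2\right) = 0 \left(10 - 2\right) = 0 \cdot 8 = 0$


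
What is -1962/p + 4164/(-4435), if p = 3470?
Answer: -463011/307789 ≈ -1.5043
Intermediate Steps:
-1962/p + 4164/(-4435) = -1962/3470 + 4164/(-4435) = -1962*1/3470 + 4164*(-1/4435) = -981/1735 - 4164/4435 = -463011/307789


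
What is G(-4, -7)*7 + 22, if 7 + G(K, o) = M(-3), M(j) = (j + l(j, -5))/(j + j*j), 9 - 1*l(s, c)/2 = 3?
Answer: -33/2 ≈ -16.500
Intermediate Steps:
l(s, c) = 12 (l(s, c) = 18 - 2*3 = 18 - 6 = 12)
M(j) = (12 + j)/(j + j**2) (M(j) = (j + 12)/(j + j*j) = (12 + j)/(j + j**2))
G(K, o) = -11/2 (G(K, o) = -7 + (12 - 3)/((-3)*(1 - 3)) = -7 - 1/3*9/(-2) = -7 - 1/3*(-1/2)*9 = -7 + 3/2 = -11/2)
G(-4, -7)*7 + 22 = -11/2*7 + 22 = -77/2 + 22 = -33/2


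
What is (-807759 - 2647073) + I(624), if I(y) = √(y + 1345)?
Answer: -3454832 + √1969 ≈ -3.4548e+6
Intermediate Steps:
I(y) = √(1345 + y)
(-807759 - 2647073) + I(624) = (-807759 - 2647073) + √(1345 + 624) = -3454832 + √1969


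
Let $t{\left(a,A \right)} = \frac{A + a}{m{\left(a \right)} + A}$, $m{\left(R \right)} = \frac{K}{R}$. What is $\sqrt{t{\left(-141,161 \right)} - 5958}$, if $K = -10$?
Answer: $\frac{i \sqrt{3073009921098}}{22711} \approx 77.187 i$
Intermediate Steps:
$m{\left(R \right)} = - \frac{10}{R}$
$t{\left(a,A \right)} = \frac{A + a}{A - \frac{10}{a}}$ ($t{\left(a,A \right)} = \frac{A + a}{- \frac{10}{a} + A} = \frac{A + a}{A - \frac{10}{a}}$)
$\sqrt{t{\left(-141,161 \right)} - 5958} = \sqrt{- \frac{141 \left(161 - 141\right)}{-10 + 161 \left(-141\right)} - 5958} = \sqrt{\left(-141\right) \frac{1}{-10 - 22701} \cdot 20 - 5958} = \sqrt{\left(-141\right) \frac{1}{-22711} \cdot 20 - 5958} = \sqrt{\left(-141\right) \left(- \frac{1}{22711}\right) 20 - 5958} = \sqrt{\frac{2820}{22711} - 5958} = \sqrt{- \frac{135309318}{22711}} = \frac{i \sqrt{3073009921098}}{22711}$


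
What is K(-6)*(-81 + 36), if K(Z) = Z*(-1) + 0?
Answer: -270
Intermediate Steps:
K(Z) = -Z (K(Z) = -Z + 0 = -Z)
K(-6)*(-81 + 36) = (-1*(-6))*(-81 + 36) = 6*(-45) = -270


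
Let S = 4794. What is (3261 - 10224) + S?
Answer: -2169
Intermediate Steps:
(3261 - 10224) + S = (3261 - 10224) + 4794 = -6963 + 4794 = -2169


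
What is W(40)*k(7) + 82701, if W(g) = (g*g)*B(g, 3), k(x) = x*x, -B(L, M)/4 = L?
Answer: -12461299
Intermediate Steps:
B(L, M) = -4*L
k(x) = x²
W(g) = -4*g³ (W(g) = (g*g)*(-4*g) = g²*(-4*g) = -4*g³)
W(40)*k(7) + 82701 = -4*40³*7² + 82701 = -4*64000*49 + 82701 = -256000*49 + 82701 = -12544000 + 82701 = -12461299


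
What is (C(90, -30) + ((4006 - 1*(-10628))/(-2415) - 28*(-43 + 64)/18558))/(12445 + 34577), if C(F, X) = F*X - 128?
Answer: -3528252382/58539216015 ≈ -0.060272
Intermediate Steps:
C(F, X) = -128 + F*X
(C(90, -30) + ((4006 - 1*(-10628))/(-2415) - 28*(-43 + 64)/18558))/(12445 + 34577) = ((-128 + 90*(-30)) + ((4006 - 1*(-10628))/(-2415) - 28*(-43 + 64)/18558))/(12445 + 34577) = ((-128 - 2700) + ((4006 + 10628)*(-1/2415) - 28*21*(1/18558)))/47022 = (-2828 + (14634*(-1/2415) - 588*1/18558))*(1/47022) = (-2828 + (-4878/805 - 98/3093))*(1/47022) = (-2828 - 15166544/2489865)*(1/47022) = -7056504764/2489865*1/47022 = -3528252382/58539216015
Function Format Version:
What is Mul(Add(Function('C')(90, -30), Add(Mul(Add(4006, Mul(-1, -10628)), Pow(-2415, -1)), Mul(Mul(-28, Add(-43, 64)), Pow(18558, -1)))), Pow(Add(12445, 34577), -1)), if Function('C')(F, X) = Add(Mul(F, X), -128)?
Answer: Rational(-3528252382, 58539216015) ≈ -0.060272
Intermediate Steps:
Function('C')(F, X) = Add(-128, Mul(F, X))
Mul(Add(Function('C')(90, -30), Add(Mul(Add(4006, Mul(-1, -10628)), Pow(-2415, -1)), Mul(Mul(-28, Add(-43, 64)), Pow(18558, -1)))), Pow(Add(12445, 34577), -1)) = Mul(Add(Add(-128, Mul(90, -30)), Add(Mul(Add(4006, Mul(-1, -10628)), Pow(-2415, -1)), Mul(Mul(-28, Add(-43, 64)), Pow(18558, -1)))), Pow(Add(12445, 34577), -1)) = Mul(Add(Add(-128, -2700), Add(Mul(Add(4006, 10628), Rational(-1, 2415)), Mul(Mul(-28, 21), Rational(1, 18558)))), Pow(47022, -1)) = Mul(Add(-2828, Add(Mul(14634, Rational(-1, 2415)), Mul(-588, Rational(1, 18558)))), Rational(1, 47022)) = Mul(Add(-2828, Add(Rational(-4878, 805), Rational(-98, 3093))), Rational(1, 47022)) = Mul(Add(-2828, Rational(-15166544, 2489865)), Rational(1, 47022)) = Mul(Rational(-7056504764, 2489865), Rational(1, 47022)) = Rational(-3528252382, 58539216015)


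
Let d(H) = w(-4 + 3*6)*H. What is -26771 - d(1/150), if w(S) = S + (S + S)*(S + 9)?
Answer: -2008154/75 ≈ -26775.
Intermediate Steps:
w(S) = S + 2*S*(9 + S) (w(S) = S + (2*S)*(9 + S) = S + 2*S*(9 + S))
d(H) = 658*H (d(H) = ((-4 + 3*6)*(19 + 2*(-4 + 3*6)))*H = ((-4 + 18)*(19 + 2*(-4 + 18)))*H = (14*(19 + 2*14))*H = (14*(19 + 28))*H = (14*47)*H = 658*H)
-26771 - d(1/150) = -26771 - 658/150 = -26771 - 1*329/75 = -26771 - 329/75 = -2008154/75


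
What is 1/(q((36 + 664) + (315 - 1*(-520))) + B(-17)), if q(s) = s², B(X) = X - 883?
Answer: 1/2355325 ≈ 4.2457e-7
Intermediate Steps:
B(X) = -883 + X
1/(q((36 + 664) + (315 - 1*(-520))) + B(-17)) = 1/(((36 + 664) + (315 - 1*(-520)))² + (-883 - 17)) = 1/((700 + (315 + 520))² - 900) = 1/((700 + 835)² - 900) = 1/(1535² - 900) = 1/(2356225 - 900) = 1/2355325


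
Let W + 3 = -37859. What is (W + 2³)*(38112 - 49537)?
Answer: 432481950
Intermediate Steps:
W = -37862 (W = -3 - 37859 = -37862)
(W + 2³)*(38112 - 49537) = (-37862 + 2³)*(38112 - 49537) = (-37862 + 8)*(-11425) = -37854*(-11425) = 432481950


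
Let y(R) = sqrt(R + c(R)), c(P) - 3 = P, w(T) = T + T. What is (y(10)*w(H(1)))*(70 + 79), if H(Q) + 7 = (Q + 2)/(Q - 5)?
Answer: -4619*sqrt(23)/2 ≈ -11076.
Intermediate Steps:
H(Q) = -7 + (2 + Q)/(-5 + Q) (H(Q) = -7 + (Q + 2)/(Q - 5) = -7 + (2 + Q)/(-5 + Q))
w(T) = 2*T
c(P) = 3 + P
y(R) = sqrt(3 + 2*R) (y(R) = sqrt(R + (3 + R)) = sqrt(3 + 2*R))
(y(10)*w(H(1)))*(70 + 79) = (sqrt(3 + 2*10)*(2*((37 - 6*1)/(-5 + 1))))*(70 + 79) = (sqrt(3 + 20)*(2*((37 - 6)/(-4))))*149 = (sqrt(23)*(2*(-1/4*31)))*149 = (sqrt(23)*(2*(-31/4)))*149 = (sqrt(23)*(-31/2))*149 = -31*sqrt(23)/2*149 = -4619*sqrt(23)/2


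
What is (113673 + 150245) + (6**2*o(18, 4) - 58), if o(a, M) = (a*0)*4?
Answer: 263860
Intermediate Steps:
o(a, M) = 0 (o(a, M) = 0*4 = 0)
(113673 + 150245) + (6**2*o(18, 4) - 58) = (113673 + 150245) + (6**2*0 - 58) = 263918 + (36*0 - 58) = 263918 + (0 - 58) = 263918 - 58 = 263860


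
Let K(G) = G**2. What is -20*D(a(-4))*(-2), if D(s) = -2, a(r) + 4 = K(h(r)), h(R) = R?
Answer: -80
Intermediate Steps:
a(r) = -4 + r**2
-20*D(a(-4))*(-2) = -20*(-2)*(-2) = 40*(-2) = -80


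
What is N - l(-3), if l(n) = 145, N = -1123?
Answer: -1268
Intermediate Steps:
N - l(-3) = -1123 - 1*145 = -1123 - 145 = -1268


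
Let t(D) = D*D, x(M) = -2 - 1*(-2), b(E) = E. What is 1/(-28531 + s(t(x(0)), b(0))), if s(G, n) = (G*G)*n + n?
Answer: -1/28531 ≈ -3.5050e-5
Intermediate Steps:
x(M) = 0 (x(M) = -2 + 2 = 0)
t(D) = D**2
s(G, n) = n + n*G**2 (s(G, n) = G**2*n + n = n*G**2 + n = n + n*G**2)
1/(-28531 + s(t(x(0)), b(0))) = 1/(-28531 + 0*(1 + (0**2)**2)) = 1/(-28531 + 0*(1 + 0**2)) = 1/(-28531 + 0*(1 + 0)) = 1/(-28531 + 0*1) = 1/(-28531 + 0) = 1/(-28531) = -1/28531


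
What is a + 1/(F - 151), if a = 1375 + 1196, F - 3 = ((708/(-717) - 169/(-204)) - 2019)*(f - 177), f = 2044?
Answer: 472565525027961/183806116327 ≈ 2571.0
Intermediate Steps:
F = -183798754171/48756 (F = 3 + ((708/(-717) - 169/(-204)) - 2019)*(2044 - 177) = 3 + ((708*(-1/717) - 169*(-1/204)) - 2019)*1867 = 3 + ((-236/239 + 169/204) - 2019)*1867 = 3 + (-7753/48756 - 2019)*1867 = 3 - 98446117/48756*1867 = 3 - 183798900439/48756 = -183798754171/48756 ≈ -3.7698e+6)
a = 2571
a + 1/(F - 151) = 2571 + 1/(-183798754171/48756 - 151) = 2571 + 1/(-183806116327/48756) = 2571 - 48756/183806116327 = 472565525027961/183806116327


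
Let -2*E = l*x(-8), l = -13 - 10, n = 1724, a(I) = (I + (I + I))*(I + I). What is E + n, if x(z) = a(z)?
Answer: 6140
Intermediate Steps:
a(I) = 6*I**2 (a(I) = (I + 2*I)*(2*I) = (3*I)*(2*I) = 6*I**2)
x(z) = 6*z**2
l = -23
E = 4416 (E = -(-23)*6*(-8)**2/2 = -(-23)*6*64/2 = -(-23)*384/2 = -1/2*(-8832) = 4416)
E + n = 4416 + 1724 = 6140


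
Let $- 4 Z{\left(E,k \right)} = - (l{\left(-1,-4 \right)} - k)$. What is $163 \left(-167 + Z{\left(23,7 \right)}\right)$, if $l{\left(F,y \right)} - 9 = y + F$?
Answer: $- \frac{109373}{4} \approx -27343.0$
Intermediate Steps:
$l{\left(F,y \right)} = 9 + F + y$ ($l{\left(F,y \right)} = 9 + \left(y + F\right) = 9 + \left(F + y\right) = 9 + F + y$)
$Z{\left(E,k \right)} = 1 - \frac{k}{4}$ ($Z{\left(E,k \right)} = - \frac{\left(-1\right) \left(\left(9 - 1 - 4\right) - k\right)}{4} = - \frac{\left(-1\right) \left(4 - k\right)}{4} = - \frac{-4 + k}{4} = 1 - \frac{k}{4}$)
$163 \left(-167 + Z{\left(23,7 \right)}\right) = 163 \left(-167 + \left(1 - \frac{7}{4}\right)\right) = 163 \left(-167 - \frac{3}{4}\right) = 163 \left(- \frac{671}{4}\right) = - \frac{109373}{4}$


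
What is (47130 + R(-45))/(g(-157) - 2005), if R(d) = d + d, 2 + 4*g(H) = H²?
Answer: 188160/16627 ≈ 11.317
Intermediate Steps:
g(H) = -½ + H²/4
R(d) = 2*d
(47130 + R(-45))/(g(-157) - 2005) = (47130 + 2*(-45))/((-½ + (¼)*(-157)²) - 2005) = (47130 - 90)/((-½ + (¼)*24649) - 2005) = 47040/((-½ + 24649/4) - 2005) = 47040/(24647/4 - 2005) = 47040/(16627/4) = 47040*(4/16627) = 188160/16627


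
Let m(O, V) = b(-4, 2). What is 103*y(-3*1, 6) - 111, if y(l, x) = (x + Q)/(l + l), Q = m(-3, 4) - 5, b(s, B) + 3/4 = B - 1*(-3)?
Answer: -1609/8 ≈ -201.13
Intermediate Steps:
b(s, B) = 9/4 + B (b(s, B) = -¾ + (B - 1*(-3)) = -¾ + (B + 3) = -¾ + (3 + B) = 9/4 + B)
m(O, V) = 17/4 (m(O, V) = 9/4 + 2 = 17/4)
Q = -¾ (Q = 17/4 - 5 = -¾ ≈ -0.75000)
y(l, x) = (-¾ + x)/(2*l) (y(l, x) = (x - ¾)/(l + l) = (-¾ + x)/((2*l)) = (-¾ + x)*(1/(2*l)) = (-¾ + x)/(2*l))
103*y(-3*1, 6) - 111 = 103*((-3 + 4*6)/(8*((-3*1)))) - 111 = 103*((⅛)*(-3 + 24)/(-3)) - 111 = 103*((⅛)*(-⅓)*21) - 111 = 103*(-7/8) - 111 = -721/8 - 111 = -1609/8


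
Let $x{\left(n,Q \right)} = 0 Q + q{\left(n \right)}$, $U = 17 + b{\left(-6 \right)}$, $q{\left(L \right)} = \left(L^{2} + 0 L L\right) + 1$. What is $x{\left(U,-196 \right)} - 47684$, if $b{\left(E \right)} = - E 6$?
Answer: $-44874$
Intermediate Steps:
$b{\left(E \right)} = - 6 E$
$q{\left(L \right)} = 1 + L^{2}$ ($q{\left(L \right)} = \left(L^{2} + 0 L\right) + 1 = \left(L^{2} + 0\right) + 1 = L^{2} + 1 = 1 + L^{2}$)
$U = 53$ ($U = 17 - -36 = 17 + 36 = 53$)
$x{\left(n,Q \right)} = 1 + n^{2}$ ($x{\left(n,Q \right)} = 0 Q + \left(1 + n^{2}\right) = 0 + \left(1 + n^{2}\right) = 1 + n^{2}$)
$x{\left(U,-196 \right)} - 47684 = \left(1 + 53^{2}\right) - 47684 = \left(1 + 2809\right) - 47684 = 2810 - 47684 = -44874$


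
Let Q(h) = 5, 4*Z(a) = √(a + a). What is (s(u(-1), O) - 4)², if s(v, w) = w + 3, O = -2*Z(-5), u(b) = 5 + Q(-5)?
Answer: -3/2 + I*√10 ≈ -1.5 + 3.1623*I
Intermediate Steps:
Z(a) = √2*√a/4 (Z(a) = √(a + a)/4 = √(2*a)/4 = (√2*√a)/4 = √2*√a/4)
u(b) = 10 (u(b) = 5 + 5 = 10)
O = -I*√10/2 (O = -√2*√(-5)/2 = -√2*I*√5/2 = -I*√10/2 ≈ -1.5811*I)
s(v, w) = 3 + w
(s(u(-1), O) - 4)² = ((3 - I*√10/2) - 4)² = (-1 - I*√10/2)²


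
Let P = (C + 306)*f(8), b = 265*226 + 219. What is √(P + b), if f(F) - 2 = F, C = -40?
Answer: 7*√1281 ≈ 250.54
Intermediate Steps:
f(F) = 2 + F
b = 60109 (b = 59890 + 219 = 60109)
P = 2660 (P = (-40 + 306)*(2 + 8) = 266*10 = 2660)
√(P + b) = √(2660 + 60109) = √62769 = 7*√1281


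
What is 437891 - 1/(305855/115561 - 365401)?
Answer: 18490297396441007/42225799106 ≈ 4.3789e+5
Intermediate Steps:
437891 - 1/(305855/115561 - 365401) = 437891 - 1/(-42225799106/115561) = 437891 - 1*(-115561/42225799106) = 437891 + 115561/42225799106 = 18490297396441007/42225799106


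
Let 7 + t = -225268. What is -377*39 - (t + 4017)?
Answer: 206555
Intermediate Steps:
t = -225275 (t = -7 - 225268 = -225275)
-377*39 - (t + 4017) = -377*39 - (-225275 + 4017) = -14703 - 1*(-221258) = -14703 + 221258 = 206555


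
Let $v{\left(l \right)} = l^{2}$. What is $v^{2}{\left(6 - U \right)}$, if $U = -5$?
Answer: $14641$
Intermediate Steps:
$v^{2}{\left(6 - U \right)} = \left(\left(6 - -5\right)^{2}\right)^{2} = \left(\left(6 + 5\right)^{2}\right)^{2} = \left(11^{2}\right)^{2} = 121^{2} = 14641$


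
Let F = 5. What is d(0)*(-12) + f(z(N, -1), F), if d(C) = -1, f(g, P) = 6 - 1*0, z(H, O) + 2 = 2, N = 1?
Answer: 18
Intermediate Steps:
z(H, O) = 0 (z(H, O) = -2 + 2 = 0)
f(g, P) = 6 (f(g, P) = 6 + 0 = 6)
d(0)*(-12) + f(z(N, -1), F) = -1*(-12) + 6 = 12 + 6 = 18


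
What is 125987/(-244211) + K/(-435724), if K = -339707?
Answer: 28064626589/106408593764 ≈ 0.26374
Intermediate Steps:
125987/(-244211) + K/(-435724) = 125987/(-244211) - 339707/(-435724) = 125987*(-1/244211) - 339707*(-1/435724) = -125987/244211 + 339707/435724 = 28064626589/106408593764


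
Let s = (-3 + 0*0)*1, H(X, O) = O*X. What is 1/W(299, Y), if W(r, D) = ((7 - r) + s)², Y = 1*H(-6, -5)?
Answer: 1/87025 ≈ 1.1491e-5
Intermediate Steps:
s = -3 (s = (-3 + 0)*1 = -3*1 = -3)
Y = 30 (Y = 1*(-5*(-6)) = 1*30 = 30)
W(r, D) = (4 - r)² (W(r, D) = ((7 - r) - 3)² = (4 - r)²)
1/W(299, Y) = 1/((-4 + 299)²) = 1/(295²) = 1/87025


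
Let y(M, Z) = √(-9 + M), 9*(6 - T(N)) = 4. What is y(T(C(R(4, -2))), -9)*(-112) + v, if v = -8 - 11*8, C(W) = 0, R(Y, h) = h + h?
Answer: -96 - 112*I*√31/3 ≈ -96.0 - 207.86*I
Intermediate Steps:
R(Y, h) = 2*h
T(N) = 50/9 (T(N) = 6 - ⅑*4 = 6 - 4/9 = 50/9)
v = -96 (v = -8 - 88 = -96)
y(T(C(R(4, -2))), -9)*(-112) + v = √(-9 + 50/9)*(-112) - 96 = √(-31/9)*(-112) - 96 = (I*√31/3)*(-112) - 96 = -112*I*√31/3 - 96 = -96 - 112*I*√31/3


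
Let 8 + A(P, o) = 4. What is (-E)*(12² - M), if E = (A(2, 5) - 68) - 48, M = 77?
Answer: 8040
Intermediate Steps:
A(P, o) = -4 (A(P, o) = -8 + 4 = -4)
E = -120 (E = (-4 - 68) - 48 = -72 - 48 = -120)
(-E)*(12² - M) = (-1*(-120))*(12² - 1*77) = 120*(144 - 77) = 120*67 = 8040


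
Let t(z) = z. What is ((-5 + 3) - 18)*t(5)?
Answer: -100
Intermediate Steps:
((-5 + 3) - 18)*t(5) = ((-5 + 3) - 18)*5 = (-2 - 18)*5 = -20*5 = -100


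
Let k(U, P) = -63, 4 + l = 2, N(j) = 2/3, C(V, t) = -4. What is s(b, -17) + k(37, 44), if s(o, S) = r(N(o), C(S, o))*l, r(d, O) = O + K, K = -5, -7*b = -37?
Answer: -45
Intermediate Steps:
b = 37/7 (b = -1/7*(-37) = 37/7 ≈ 5.2857)
N(j) = 2/3 (N(j) = 2*(1/3) = 2/3)
r(d, O) = -5 + O (r(d, O) = O - 5 = -5 + O)
l = -2 (l = -4 + 2 = -2)
s(o, S) = 18 (s(o, S) = (-5 - 4)*(-2) = -9*(-2) = 18)
s(b, -17) + k(37, 44) = 18 - 63 = -45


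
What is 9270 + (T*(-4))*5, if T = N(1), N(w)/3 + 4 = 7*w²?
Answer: 9090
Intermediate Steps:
N(w) = -12 + 21*w² (N(w) = -12 + 3*(7*w²) = -12 + 21*w²)
T = 9 (T = -12 + 21*1² = -12 + 21*1 = -12 + 21 = 9)
9270 + (T*(-4))*5 = 9270 + (9*(-4))*5 = 9270 - 36*5 = 9270 - 180 = 9090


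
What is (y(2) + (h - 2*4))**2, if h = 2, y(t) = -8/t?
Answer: 100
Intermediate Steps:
(y(2) + (h - 2*4))**2 = (-8/2 + (2 - 2*4))**2 = (-8*1/2 + (2 - 8))**2 = (-4 - 6)**2 = (-10)**2 = 100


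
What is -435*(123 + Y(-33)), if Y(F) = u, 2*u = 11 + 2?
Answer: -112665/2 ≈ -56333.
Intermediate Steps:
u = 13/2 (u = (11 + 2)/2 = (½)*13 = 13/2 ≈ 6.5000)
Y(F) = 13/2
-435*(123 + Y(-33)) = -435*(123 + 13/2) = -435*259/2 = -112665/2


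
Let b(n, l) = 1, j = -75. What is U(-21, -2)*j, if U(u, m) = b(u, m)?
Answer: -75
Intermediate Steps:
U(u, m) = 1
U(-21, -2)*j = 1*(-75) = -75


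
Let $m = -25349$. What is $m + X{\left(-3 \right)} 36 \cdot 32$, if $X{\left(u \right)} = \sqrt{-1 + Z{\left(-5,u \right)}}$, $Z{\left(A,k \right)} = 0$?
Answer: $-25349 + 1152 i \approx -25349.0 + 1152.0 i$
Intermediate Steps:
$X{\left(u \right)} = i$ ($X{\left(u \right)} = \sqrt{-1 + 0} = \sqrt{-1} = i$)
$m + X{\left(-3 \right)} 36 \cdot 32 = -25349 + i 36 \cdot 32 = -25349 + 36 i 32 = -25349 + 1152 i$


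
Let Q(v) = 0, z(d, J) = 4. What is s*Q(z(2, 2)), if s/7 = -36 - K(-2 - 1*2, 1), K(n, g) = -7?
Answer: 0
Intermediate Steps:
s = -203 (s = 7*(-36 - 1*(-7)) = 7*(-36 + 7) = 7*(-29) = -203)
s*Q(z(2, 2)) = -203*0 = 0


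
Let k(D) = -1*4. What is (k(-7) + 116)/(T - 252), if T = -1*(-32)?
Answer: -28/55 ≈ -0.50909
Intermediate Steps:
T = 32
k(D) = -4
(k(-7) + 116)/(T - 252) = (-4 + 116)/(32 - 252) = 112/(-220) = 112*(-1/220) = -28/55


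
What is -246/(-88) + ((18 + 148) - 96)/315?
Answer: 1195/396 ≈ 3.0177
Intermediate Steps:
-246/(-88) + ((18 + 148) - 96)/315 = -246*(-1/88) + (166 - 96)*(1/315) = 123/44 + 70*(1/315) = 123/44 + 2/9 = 1195/396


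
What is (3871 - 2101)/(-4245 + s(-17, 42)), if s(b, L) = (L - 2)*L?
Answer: -118/171 ≈ -0.69006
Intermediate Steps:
s(b, L) = L*(-2 + L) (s(b, L) = (-2 + L)*L = L*(-2 + L))
(3871 - 2101)/(-4245 + s(-17, 42)) = (3871 - 2101)/(-4245 + 42*(-2 + 42)) = 1770/(-4245 + 42*40) = 1770/(-4245 + 1680) = 1770/(-2565) = 1770*(-1/2565) = -118/171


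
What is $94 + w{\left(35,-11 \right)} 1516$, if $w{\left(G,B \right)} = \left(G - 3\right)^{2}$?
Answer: $1552478$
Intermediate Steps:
$w{\left(G,B \right)} = \left(-3 + G\right)^{2}$
$94 + w{\left(35,-11 \right)} 1516 = 94 + \left(-3 + 35\right)^{2} \cdot 1516 = 94 + 32^{2} \cdot 1516 = 94 + 1024 \cdot 1516 = 94 + 1552384 = 1552478$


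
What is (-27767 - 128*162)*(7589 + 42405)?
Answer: -2424858982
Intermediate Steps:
(-27767 - 128*162)*(7589 + 42405) = (-27767 - 20736)*49994 = -48503*49994 = -2424858982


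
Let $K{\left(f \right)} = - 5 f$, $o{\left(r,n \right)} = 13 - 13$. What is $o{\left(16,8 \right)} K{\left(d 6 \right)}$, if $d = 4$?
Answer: $0$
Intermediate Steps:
$o{\left(r,n \right)} = 0$ ($o{\left(r,n \right)} = 13 - 13 = 0$)
$o{\left(16,8 \right)} K{\left(d 6 \right)} = 0 \left(- 5 \cdot 4 \cdot 6\right) = 0 \left(\left(-5\right) 24\right) = 0 \left(-120\right) = 0$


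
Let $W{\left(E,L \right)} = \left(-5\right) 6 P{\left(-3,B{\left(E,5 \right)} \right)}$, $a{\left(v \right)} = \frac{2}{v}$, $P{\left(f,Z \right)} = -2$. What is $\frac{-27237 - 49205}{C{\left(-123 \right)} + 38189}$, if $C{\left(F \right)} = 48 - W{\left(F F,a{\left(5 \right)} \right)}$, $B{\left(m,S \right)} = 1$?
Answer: $- \frac{76442}{38177} \approx -2.0023$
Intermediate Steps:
$W{\left(E,L \right)} = 60$ ($W{\left(E,L \right)} = \left(-5\right) 6 \left(-2\right) = \left(-30\right) \left(-2\right) = 60$)
$C{\left(F \right)} = -12$ ($C{\left(F \right)} = 48 - 60 = -12$)
$\frac{-27237 - 49205}{C{\left(-123 \right)} + 38189} = \frac{-27237 - 49205}{-12 + 38189} = - \frac{76442}{38177}$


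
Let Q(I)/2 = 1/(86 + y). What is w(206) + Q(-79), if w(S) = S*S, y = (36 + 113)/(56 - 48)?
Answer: 35518948/837 ≈ 42436.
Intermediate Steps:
y = 149/8 ≈ 18.625
Q(I) = 16/837 (Q(I) = 2/(86 + 149/8) = 2/(837/8) = 2*(8/837) = 16/837)
w(S) = S**2
w(206) + Q(-79) = 206**2 + 16/837 = 42436 + 16/837 = 35518948/837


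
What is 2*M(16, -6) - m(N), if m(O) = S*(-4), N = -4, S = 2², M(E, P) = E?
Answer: 48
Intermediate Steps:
S = 4
m(O) = -16 (m(O) = 4*(-4) = -16)
2*M(16, -6) - m(N) = 2*16 - 1*(-16) = 32 + 16 = 48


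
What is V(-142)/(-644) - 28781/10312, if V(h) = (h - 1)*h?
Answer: -56982609/1660232 ≈ -34.322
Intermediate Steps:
V(h) = h*(-1 + h) (V(h) = (-1 + h)*h = h*(-1 + h))
V(-142)/(-644) - 28781/10312 = -142*(-1 - 142)/(-644) - 28781/10312 = -142*(-143)*(-1/644) - 28781*1/10312 = 20306*(-1/644) - 28781/10312 = -10153/322 - 28781/10312 = -56982609/1660232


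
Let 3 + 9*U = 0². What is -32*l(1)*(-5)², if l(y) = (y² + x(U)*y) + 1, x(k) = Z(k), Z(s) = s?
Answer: -4000/3 ≈ -1333.3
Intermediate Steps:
U = -⅓ (U = -⅓ + (⅑)*0² = -⅓ + (⅑)*0 = -⅓ + 0 = -⅓ ≈ -0.33333)
x(k) = k
l(y) = 1 + y² - y/3 (l(y) = (y² - y/3) + 1 = 1 + y² - y/3)
-32*l(1)*(-5)² = -32*(1 + 1² - ⅓*1)*(-5)² = -32*(1 + 1 - ⅓)*25 = -32*5/3*25 = -160/3*25 = -4000/3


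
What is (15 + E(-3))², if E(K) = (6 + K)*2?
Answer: 441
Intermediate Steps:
E(K) = 12 + 2*K
(15 + E(-3))² = (15 + (12 + 2*(-3)))² = (15 + (12 - 6))² = (15 + 6)² = 21² = 441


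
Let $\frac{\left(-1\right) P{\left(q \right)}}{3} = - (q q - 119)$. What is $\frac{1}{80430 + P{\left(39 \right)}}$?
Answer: $\frac{1}{84636} \approx 1.1815 \cdot 10^{-5}$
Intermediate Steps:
$P{\left(q \right)} = -357 + 3 q^{2}$ ($P{\left(q \right)} = - 3 \left(- (q q - 119)\right) = - 3 \left(- (q^{2} - 119)\right) = - 3 \left(- (-119 + q^{2})\right) = - 3 \left(119 - q^{2}\right) = -357 + 3 q^{2}$)
$\frac{1}{80430 + P{\left(39 \right)}} = \frac{1}{80430 - \left(357 - 3 \cdot 39^{2}\right)} = \frac{1}{80430 + \left(-357 + 3 \cdot 1521\right)} = \frac{1}{80430 + \left(-357 + 4563\right)} = \frac{1}{80430 + 4206} = \frac{1}{84636}$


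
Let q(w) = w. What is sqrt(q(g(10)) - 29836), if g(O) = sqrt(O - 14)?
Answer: sqrt(-29836 + 2*I) ≈ 0.0058 + 172.73*I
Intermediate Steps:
g(O) = sqrt(-14 + O)
sqrt(q(g(10)) - 29836) = sqrt(sqrt(-14 + 10) - 29836) = sqrt(sqrt(-4) - 29836) = sqrt(2*I - 29836) = sqrt(-29836 + 2*I)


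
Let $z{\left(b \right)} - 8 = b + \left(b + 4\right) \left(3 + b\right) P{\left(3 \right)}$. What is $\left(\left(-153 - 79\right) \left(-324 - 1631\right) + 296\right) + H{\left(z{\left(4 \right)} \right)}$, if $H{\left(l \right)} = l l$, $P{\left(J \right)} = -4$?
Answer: $498800$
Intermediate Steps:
$z{\left(b \right)} = 8 + b - 4 \left(3 + b\right) \left(4 + b\right)$ ($z{\left(b \right)} = 8 + \left(b + \left(b + 4\right) \left(3 + b\right) \left(-4\right)\right) = 8 + \left(b + \left(4 + b\right) \left(3 + b\right) \left(-4\right)\right) = 8 + \left(b + \left(3 + b\right) \left(4 + b\right) \left(-4\right)\right) = 8 + \left(b - 4 \left(3 + b\right) \left(4 + b\right)\right) = 8 + b - 4 \left(3 + b\right) \left(4 + b\right)$)
$H{\left(l \right)} = l^{2}$
$\left(\left(-153 - 79\right) \left(-324 - 1631\right) + 296\right) + H{\left(z{\left(4 \right)} \right)} = \left(\left(-153 - 79\right) \left(-324 - 1631\right) + 296\right) + \left(-40 - 108 - 4 \cdot 4^{2}\right)^{2} = \left(\left(-232\right) \left(-1955\right) + 296\right) + \left(-40 - 108 - 64\right)^{2} = \left(453560 + 296\right) + \left(-40 - 108 - 64\right)^{2} = 453856 + \left(-212\right)^{2} = 453856 + 44944 = 498800$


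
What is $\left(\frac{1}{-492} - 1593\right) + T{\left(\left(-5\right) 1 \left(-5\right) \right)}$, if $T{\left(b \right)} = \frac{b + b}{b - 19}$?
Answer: $- \frac{779657}{492} \approx -1584.7$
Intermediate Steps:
$T{\left(b \right)} = \frac{2 b}{-19 + b}$
$\left(\frac{1}{-492} - 1593\right) + T{\left(\left(-5\right) 1 \left(-5\right) \right)} = \left(\frac{1}{-492} - 1593\right) + \frac{2 \left(-5\right) 1 \left(-5\right)}{-19 + \left(-5\right) 1 \left(-5\right)} = \left(- \frac{1}{492} - 1593\right) + \frac{2 \left(\left(-5\right) \left(-5\right)\right)}{-19 - -25} = - \frac{783757}{492} + 2 \cdot 25 \frac{1}{-19 + 25} = - \frac{783757}{492} + 2 \cdot 25 \cdot \frac{1}{6} = - \frac{783757}{492} + \frac{25}{3} = - \frac{779657}{492}$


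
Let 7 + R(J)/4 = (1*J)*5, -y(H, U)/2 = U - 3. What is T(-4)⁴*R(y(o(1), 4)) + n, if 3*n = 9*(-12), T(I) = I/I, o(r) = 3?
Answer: -104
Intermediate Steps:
y(H, U) = 6 - 2*U (y(H, U) = -2*(U - 3) = -2*(-3 + U) = 6 - 2*U)
T(I) = 1
R(J) = -28 + 20*J (R(J) = -28 + 4*((1*J)*5) = -28 + 4*(J*5) = -28 + 4*(5*J) = -28 + 20*J)
n = -36 (n = (9*(-12))/3 = (⅓)*(-108) = -36)
T(-4)⁴*R(y(o(1), 4)) + n = 1⁴*(-28 + 20*(6 - 2*4)) - 36 = 1*(-28 + 20*(6 - 8)) - 36 = 1*(-28 + 20*(-2)) - 36 = 1*(-28 - 40) - 36 = 1*(-68) - 36 = -68 - 36 = -104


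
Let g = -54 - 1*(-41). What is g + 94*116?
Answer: 10891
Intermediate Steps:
g = -13 (g = -54 + 41 = -13)
g + 94*116 = -13 + 94*116 = -13 + 10904 = 10891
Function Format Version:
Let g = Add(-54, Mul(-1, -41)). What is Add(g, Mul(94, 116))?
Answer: 10891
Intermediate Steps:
g = -13 (g = Add(-54, 41) = -13)
Add(g, Mul(94, 116)) = Add(-13, Mul(94, 116)) = Add(-13, 10904) = 10891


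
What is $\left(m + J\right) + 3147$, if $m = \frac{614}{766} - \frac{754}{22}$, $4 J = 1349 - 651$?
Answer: $\frac{27704931}{8426} \approx 3288.0$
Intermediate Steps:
$J = \frac{349}{2}$ ($J = \frac{1349 - 651}{4} = \frac{1}{4} \cdot 698 = \frac{349}{2} \approx 174.5$)
$m = - \frac{141014}{4213}$ ($m = 614 \cdot \frac{1}{766} - \frac{377}{11} = \frac{307}{383} - \frac{377}{11} = - \frac{141014}{4213} \approx -33.471$)
$\left(m + J\right) + 3147 = \left(- \frac{141014}{4213} + \frac{349}{2}\right) + 3147 = \frac{1188309}{8426} + 3147 = \frac{27704931}{8426}$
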